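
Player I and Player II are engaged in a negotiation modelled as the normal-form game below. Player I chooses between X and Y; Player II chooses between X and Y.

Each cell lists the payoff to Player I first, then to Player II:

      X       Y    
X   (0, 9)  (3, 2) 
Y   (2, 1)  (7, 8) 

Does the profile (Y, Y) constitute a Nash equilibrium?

Yes

At (Y, Y), Player I earns 7; switching to X would give 3, so Player I has no profitable deviation.
Player II earns 8; switching to X would give 1, so Player II has no profitable deviation.
Neither player can gain by a unilateral deviation, so this profile is a Nash equilibrium.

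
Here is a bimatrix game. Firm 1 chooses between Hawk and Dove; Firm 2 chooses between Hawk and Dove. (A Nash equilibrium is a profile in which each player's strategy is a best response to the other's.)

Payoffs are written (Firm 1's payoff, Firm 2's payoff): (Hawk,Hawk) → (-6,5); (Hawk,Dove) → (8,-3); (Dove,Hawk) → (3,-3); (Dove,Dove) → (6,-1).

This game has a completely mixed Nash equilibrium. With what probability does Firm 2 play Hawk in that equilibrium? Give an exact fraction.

2/11

Let c be the probability that Firm 2 plays Hawk. In a completely mixed equilibrium, Firm 1 must be indifferent between Hawk and Dove.
Firm 1's expected payoff from Hawk is −6c + 8(1−c); from Dove it is 3c + 6(1−c).
Setting these equal: −14c + 8 = −3c + 6, so c = 2/11.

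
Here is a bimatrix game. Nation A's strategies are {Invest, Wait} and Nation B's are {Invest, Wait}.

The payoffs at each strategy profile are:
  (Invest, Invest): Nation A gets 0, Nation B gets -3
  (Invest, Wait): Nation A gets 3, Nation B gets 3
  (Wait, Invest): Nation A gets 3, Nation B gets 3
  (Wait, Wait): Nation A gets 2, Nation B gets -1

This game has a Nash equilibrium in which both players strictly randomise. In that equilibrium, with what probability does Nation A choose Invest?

2/5

Let r be the probability that Nation A plays Invest. In a completely mixed equilibrium, Nation B must be indifferent between Invest and Wait.
Nation B's expected payoff from Invest is −3r + 3(1−r); from Wait it is 3r − (1−r).
Setting these equal: −6r + 3 = 4r − 1, so r = 2/5.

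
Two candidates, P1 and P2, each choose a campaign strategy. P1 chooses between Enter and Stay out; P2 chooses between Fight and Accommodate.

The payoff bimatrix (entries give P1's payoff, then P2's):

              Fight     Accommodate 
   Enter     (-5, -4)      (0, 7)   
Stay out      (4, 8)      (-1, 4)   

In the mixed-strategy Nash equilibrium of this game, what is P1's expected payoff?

First find y, the probability P2 plays Fight, from P1's indifference between Enter and Stay out: −5y = 4y − (1−y), giving y = 1/10.
Since P1 is indifferent in equilibrium, P1's expected payoff equals the payoff from either row against (1/10, 9/10). Using Enter: −5(1/10) = -1/2.

-1/2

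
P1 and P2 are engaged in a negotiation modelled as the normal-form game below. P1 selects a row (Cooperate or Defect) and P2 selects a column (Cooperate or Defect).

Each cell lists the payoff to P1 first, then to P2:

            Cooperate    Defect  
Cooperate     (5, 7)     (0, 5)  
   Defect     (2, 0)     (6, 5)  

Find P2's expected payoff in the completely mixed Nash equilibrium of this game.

First find p, the probability P1 plays Cooperate, from P2's indifference between Cooperate and Defect: 7p = 5p + 5(1−p), giving p = 5/7.
Since P2 is indifferent in equilibrium, P2's expected payoff equals the payoff from either column against (5/7, 2/7). Using Cooperate: 7(5/7) = 5.

5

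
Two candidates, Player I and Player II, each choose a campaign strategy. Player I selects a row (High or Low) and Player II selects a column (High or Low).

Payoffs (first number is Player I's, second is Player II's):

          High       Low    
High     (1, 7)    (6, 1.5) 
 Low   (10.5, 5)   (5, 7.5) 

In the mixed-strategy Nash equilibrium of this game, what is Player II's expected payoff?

45/8

First find x, the probability Player I plays High, from Player II's indifference between High and Low: 7x + 5(1−x) = 1.5x + 7.5(1−x), giving x = 5/16.
Since Player II is indifferent in equilibrium, Player II's expected payoff equals the payoff from either column against (5/16, 11/16). Using High: 7(5/16) + 5(11/16) = 45/8.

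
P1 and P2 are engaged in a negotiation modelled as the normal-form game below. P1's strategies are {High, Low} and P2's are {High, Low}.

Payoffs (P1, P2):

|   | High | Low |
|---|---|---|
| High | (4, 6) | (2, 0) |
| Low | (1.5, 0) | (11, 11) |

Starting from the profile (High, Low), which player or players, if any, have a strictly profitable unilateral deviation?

Both

P1 at (High, Low) earns 2; deviating to Low yields 11 — a strict improvement.
P2 earns 0; deviating to High yields 6 — a strict improvement.
Both P1 and P2 have strictly profitable deviations.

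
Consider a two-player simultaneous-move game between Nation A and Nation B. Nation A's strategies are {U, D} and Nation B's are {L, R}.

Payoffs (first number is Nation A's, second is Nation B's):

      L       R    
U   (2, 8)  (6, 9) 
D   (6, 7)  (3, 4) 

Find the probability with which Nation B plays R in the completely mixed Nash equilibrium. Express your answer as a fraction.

4/7

Let c be the probability that Nation B plays L. In a completely mixed equilibrium, Nation A must be indifferent between U and D.
Nation A's expected payoff from U is 2c + 6(1−c); from D it is 6c + 3(1−c).
Setting these equal: −4c + 6 = 3c + 3, so c = 3/7.
Therefore Nation B plays R with probability 1 − 3/7 = 4/7.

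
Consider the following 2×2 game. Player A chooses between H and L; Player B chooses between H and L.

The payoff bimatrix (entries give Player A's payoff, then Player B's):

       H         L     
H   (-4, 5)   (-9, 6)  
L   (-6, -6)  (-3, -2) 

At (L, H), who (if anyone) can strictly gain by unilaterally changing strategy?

Player A at (L, H) earns -6; deviating to H yields -4 — a strict improvement.
Player B earns -6; deviating to L yields -2 — a strict improvement.
Both Player A and Player B have strictly profitable deviations.

Both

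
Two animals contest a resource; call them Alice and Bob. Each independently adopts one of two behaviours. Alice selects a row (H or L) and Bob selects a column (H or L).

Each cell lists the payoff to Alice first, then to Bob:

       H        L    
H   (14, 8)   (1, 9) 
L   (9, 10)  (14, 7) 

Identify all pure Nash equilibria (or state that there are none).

(H, H): Bob prefers L (9 > 8) — not an equilibrium.
(H, L): Alice prefers L (14 > 1) — not an equilibrium.
(L, H): Alice prefers H (14 > 9) — not an equilibrium.
(L, L): Bob prefers H (10 > 7) — not an equilibrium.

none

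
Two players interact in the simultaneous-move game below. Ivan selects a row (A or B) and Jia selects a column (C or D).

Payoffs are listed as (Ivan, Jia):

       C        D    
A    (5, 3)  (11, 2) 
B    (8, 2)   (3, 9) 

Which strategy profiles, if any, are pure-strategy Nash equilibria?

(A, C): Ivan prefers B (8 > 5) — not an equilibrium.
(A, D): Jia prefers C (3 > 2) — not an equilibrium.
(B, C): Jia prefers D (9 > 2) — not an equilibrium.
(B, D): Ivan prefers A (11 > 3) — not an equilibrium.

none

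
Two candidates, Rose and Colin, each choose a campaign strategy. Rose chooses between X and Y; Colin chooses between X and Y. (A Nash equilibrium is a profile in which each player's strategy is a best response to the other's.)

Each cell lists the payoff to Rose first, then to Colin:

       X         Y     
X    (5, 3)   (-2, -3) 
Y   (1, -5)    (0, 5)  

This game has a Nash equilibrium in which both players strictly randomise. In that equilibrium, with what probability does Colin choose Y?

2/3

Let c be the probability that Colin plays X. In a completely mixed equilibrium, Rose must be indifferent between X and Y.
Rose's expected payoff from X is 5c − 2(1−c); from Y it is c.
Setting these equal: 7c − 2 = c, so c = 1/3.
Therefore Colin plays Y with probability 1 − 1/3 = 2/3.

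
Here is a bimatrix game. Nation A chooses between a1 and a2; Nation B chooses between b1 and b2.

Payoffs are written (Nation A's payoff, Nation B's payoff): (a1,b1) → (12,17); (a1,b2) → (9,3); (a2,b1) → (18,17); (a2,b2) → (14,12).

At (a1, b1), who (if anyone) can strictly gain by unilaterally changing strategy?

Nation A at (a1, b1) earns 12; deviating to a2 yields 18 — a strict improvement.
Nation B earns 17; deviating to b2 yields 3 — not better.
Only Nation A has a strictly profitable deviation.

Nation A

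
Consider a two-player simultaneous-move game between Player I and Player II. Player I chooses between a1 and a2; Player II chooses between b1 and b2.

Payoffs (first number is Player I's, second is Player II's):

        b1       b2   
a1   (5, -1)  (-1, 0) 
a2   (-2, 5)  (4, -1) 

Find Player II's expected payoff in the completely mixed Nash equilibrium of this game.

-1/7

First find x, the probability Player I plays a1, from Player II's indifference between b1 and b2: −x + 5(1−x) = −(1−x), giving x = 6/7.
Since Player II is indifferent in equilibrium, Player II's expected payoff equals the payoff from either column against (6/7, 1/7). Using b1: −(6/7) + 5(1/7) = -1/7.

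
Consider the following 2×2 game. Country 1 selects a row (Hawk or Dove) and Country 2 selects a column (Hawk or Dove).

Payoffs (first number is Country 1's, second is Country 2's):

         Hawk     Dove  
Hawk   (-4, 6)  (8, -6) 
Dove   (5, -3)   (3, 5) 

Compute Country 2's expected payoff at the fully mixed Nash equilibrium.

3/5

First find x, the probability Country 1 plays Hawk, from Country 2's indifference between Hawk and Dove: 6x − 3(1−x) = −6x + 5(1−x), giving x = 2/5.
Since Country 2 is indifferent in equilibrium, Country 2's expected payoff equals the payoff from either column against (2/5, 3/5). Using Hawk: 6(2/5) − 3(3/5) = 3/5.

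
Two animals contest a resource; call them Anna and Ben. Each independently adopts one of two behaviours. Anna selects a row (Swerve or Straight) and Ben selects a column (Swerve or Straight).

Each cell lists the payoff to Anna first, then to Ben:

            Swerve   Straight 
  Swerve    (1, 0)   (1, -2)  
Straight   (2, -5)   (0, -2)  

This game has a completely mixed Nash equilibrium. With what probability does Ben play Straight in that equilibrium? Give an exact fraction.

Let q be the probability that Ben plays Swerve. In a completely mixed equilibrium, Anna must be indifferent between Swerve and Straight.
Anna's expected payoff from Swerve is q + (1−q); from Straight it is 2q.
Setting these equal: 1 = 2q, so q = 1/2.
Therefore Ben plays Straight with probability 1 − 1/2 = 1/2.

1/2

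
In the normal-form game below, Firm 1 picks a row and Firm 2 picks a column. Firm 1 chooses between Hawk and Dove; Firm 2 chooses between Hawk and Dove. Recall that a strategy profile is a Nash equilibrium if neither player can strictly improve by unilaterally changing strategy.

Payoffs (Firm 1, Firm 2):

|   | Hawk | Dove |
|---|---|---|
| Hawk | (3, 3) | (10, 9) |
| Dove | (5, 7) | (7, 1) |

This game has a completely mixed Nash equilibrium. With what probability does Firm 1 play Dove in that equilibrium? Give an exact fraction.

Let x be the probability that Firm 1 plays Hawk. In a completely mixed equilibrium, Firm 2 must be indifferent between Hawk and Dove.
Firm 2's expected payoff from Hawk is 3x + 7(1−x); from Dove it is 9x + (1−x).
Setting these equal: −4x + 7 = 8x + 1, so x = 1/2.
Therefore Firm 1 plays Dove with probability 1 − 1/2 = 1/2.

1/2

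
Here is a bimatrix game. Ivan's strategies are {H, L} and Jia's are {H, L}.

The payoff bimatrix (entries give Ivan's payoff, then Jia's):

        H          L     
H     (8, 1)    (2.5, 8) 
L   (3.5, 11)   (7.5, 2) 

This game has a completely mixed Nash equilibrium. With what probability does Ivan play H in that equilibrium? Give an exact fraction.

Let r be the probability that Ivan plays H. In a completely mixed equilibrium, Jia must be indifferent between H and L.
Jia's expected payoff from H is r + 11(1−r); from L it is 8r + 2(1−r).
Setting these equal: −10r + 11 = 6r + 2, so r = 9/16.

9/16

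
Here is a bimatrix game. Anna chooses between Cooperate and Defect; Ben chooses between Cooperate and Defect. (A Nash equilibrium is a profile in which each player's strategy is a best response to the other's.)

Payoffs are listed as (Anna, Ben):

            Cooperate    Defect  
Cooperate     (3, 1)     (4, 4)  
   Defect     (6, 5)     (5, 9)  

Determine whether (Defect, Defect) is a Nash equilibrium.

Yes

At (Defect, Defect), Anna earns 5; switching to Cooperate would give 4, so Anna has no profitable deviation.
Ben earns 9; switching to Cooperate would give 5, so Ben has no profitable deviation.
Neither player can gain by a unilateral deviation, so this profile is a Nash equilibrium.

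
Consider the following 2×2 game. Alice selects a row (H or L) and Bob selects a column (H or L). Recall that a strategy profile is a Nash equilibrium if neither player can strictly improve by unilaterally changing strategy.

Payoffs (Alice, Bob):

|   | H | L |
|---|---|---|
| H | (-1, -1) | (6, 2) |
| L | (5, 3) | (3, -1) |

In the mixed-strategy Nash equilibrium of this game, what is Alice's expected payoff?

First find q, the probability Bob plays H, from Alice's indifference between H and L: −q + 6(1−q) = 5q + 3(1−q), giving q = 1/3.
Since Alice is indifferent in equilibrium, Alice's expected payoff equals the payoff from either row against (1/3, 2/3). Using H: −(1/3) + 6(2/3) = 11/3.

11/3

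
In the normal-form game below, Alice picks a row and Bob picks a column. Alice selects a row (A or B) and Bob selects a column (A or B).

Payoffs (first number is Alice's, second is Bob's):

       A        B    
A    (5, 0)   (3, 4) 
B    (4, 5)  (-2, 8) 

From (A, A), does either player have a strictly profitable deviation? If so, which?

Bob

Alice at (A, A) earns 5; deviating to B yields 4 — not better.
Bob earns 0; deviating to B yields 4 — a strict improvement.
Only Bob has a strictly profitable deviation.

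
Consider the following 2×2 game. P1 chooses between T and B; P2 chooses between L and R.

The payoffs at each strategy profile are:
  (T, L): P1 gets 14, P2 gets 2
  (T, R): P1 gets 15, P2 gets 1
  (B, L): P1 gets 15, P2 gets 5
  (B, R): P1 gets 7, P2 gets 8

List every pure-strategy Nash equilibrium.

none

(T, L): P1 prefers B (15 > 14) — not an equilibrium.
(T, R): P2 prefers L (2 > 1) — not an equilibrium.
(B, L): P2 prefers R (8 > 5) — not an equilibrium.
(B, R): P1 prefers T (15 > 7) — not an equilibrium.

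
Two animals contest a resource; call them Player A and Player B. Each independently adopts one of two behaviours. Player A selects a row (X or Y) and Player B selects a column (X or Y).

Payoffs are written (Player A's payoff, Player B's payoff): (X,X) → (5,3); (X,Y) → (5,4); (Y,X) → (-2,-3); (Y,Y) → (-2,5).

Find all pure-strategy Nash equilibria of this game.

(X, X): Player B prefers Y (4 > 3) — not an equilibrium.
(X, Y): Player A gets 5 ≥ -2 from Y, and Player B gets 4 ≥ 3 from X — Nash equilibrium.
(Y, X): Player A prefers X (5 > -2); Player B prefers Y (5 > -3) — not an equilibrium.
(Y, Y): Player A prefers X (5 > -2) — not an equilibrium.

(X, Y)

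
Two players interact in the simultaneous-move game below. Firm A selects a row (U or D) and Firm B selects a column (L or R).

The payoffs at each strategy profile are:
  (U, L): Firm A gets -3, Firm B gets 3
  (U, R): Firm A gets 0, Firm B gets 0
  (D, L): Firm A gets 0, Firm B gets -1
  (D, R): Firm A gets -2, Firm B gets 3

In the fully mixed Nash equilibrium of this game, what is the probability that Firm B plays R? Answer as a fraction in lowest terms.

Let q be the probability that Firm B plays L. In a completely mixed equilibrium, Firm A must be indifferent between U and D.
Firm A's expected payoff from U is −3q; from D it is −2(1−q).
Setting these equal: −3q = 2q − 2, so q = 2/5.
Therefore Firm B plays R with probability 1 − 2/5 = 3/5.

3/5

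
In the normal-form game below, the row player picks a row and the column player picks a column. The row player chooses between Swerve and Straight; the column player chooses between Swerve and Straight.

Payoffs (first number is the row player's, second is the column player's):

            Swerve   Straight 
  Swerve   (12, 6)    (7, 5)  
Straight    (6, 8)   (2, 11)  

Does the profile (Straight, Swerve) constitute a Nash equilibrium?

At (Straight, Swerve), the row player earns 6; switching to Swerve would give 12, so the row player would deviate.
The column player earns 8; switching to Straight would give 11, so the column player would deviate.
Since at least one player can profitably deviate, this is not a Nash equilibrium.

No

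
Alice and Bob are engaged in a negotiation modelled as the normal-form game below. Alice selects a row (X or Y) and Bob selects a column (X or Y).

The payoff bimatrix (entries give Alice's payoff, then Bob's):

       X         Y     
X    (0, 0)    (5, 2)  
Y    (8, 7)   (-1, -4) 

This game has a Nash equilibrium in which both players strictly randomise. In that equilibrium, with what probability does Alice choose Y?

Let p be the probability that Alice plays X. In a completely mixed equilibrium, Bob must be indifferent between X and Y.
Bob's expected payoff from X is 7(1−p); from Y it is 2p − 4(1−p).
Setting these equal: −7p + 7 = 6p − 4, so p = 11/13.
Therefore Alice plays Y with probability 1 − 11/13 = 2/13.

2/13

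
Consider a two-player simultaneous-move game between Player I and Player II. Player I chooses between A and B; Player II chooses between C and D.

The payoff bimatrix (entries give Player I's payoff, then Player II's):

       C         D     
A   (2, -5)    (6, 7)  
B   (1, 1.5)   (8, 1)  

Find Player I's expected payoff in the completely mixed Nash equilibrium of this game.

10/3

First find q, the probability Player II plays C, from Player I's indifference between A and B: 2q + 6(1−q) = q + 8(1−q), giving q = 2/3.
Since Player I is indifferent in equilibrium, Player I's expected payoff equals the payoff from either row against (2/3, 1/3). Using A: 2(2/3) + 6(1/3) = 10/3.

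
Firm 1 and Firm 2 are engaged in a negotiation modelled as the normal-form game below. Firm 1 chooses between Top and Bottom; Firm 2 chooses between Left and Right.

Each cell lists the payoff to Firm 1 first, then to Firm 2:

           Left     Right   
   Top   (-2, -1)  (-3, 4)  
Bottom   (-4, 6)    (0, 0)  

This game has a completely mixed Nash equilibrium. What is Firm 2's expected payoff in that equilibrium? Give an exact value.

24/11

First find x, the probability Firm 1 plays Top, from Firm 2's indifference between Left and Right: −x + 6(1−x) = 4x, giving x = 6/11.
Since Firm 2 is indifferent in equilibrium, Firm 2's expected payoff equals the payoff from either column against (6/11, 5/11). Using Left: −(6/11) + 6(5/11) = 24/11.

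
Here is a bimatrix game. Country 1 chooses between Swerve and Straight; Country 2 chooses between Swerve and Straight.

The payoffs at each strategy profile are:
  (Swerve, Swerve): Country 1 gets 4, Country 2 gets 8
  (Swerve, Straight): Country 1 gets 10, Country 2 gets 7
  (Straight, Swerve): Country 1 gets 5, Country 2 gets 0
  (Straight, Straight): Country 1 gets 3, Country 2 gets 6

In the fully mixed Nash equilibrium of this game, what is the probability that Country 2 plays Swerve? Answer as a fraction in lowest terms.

Let c be the probability that Country 2 plays Swerve. In a completely mixed equilibrium, Country 1 must be indifferent between Swerve and Straight.
Country 1's expected payoff from Swerve is 4c + 10(1−c); from Straight it is 5c + 3(1−c).
Setting these equal: −6c + 10 = 2c + 3, so c = 7/8.

7/8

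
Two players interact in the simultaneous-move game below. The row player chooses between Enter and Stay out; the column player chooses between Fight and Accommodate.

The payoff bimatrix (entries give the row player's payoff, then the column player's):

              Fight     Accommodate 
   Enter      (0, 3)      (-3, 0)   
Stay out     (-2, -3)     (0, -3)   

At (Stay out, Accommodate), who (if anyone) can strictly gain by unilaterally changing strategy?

Neither

The row player at (Stay out, Accommodate) earns 0; deviating to Enter yields -3 — not better.
The column player earns -3; deviating to Fight yields -3 — not better.
Neither player can strictly improve; the profile is a Nash equilibrium.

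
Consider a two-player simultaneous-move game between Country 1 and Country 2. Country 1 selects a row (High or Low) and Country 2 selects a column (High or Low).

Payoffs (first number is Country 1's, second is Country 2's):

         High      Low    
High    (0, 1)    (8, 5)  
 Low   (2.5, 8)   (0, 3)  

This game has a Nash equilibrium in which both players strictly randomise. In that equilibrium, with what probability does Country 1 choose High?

5/9

Let x be the probability that Country 1 plays High. In a completely mixed equilibrium, Country 2 must be indifferent between High and Low.
Country 2's expected payoff from High is x + 8(1−x); from Low it is 5x + 3(1−x).
Setting these equal: −7x + 8 = 2x + 3, so x = 5/9.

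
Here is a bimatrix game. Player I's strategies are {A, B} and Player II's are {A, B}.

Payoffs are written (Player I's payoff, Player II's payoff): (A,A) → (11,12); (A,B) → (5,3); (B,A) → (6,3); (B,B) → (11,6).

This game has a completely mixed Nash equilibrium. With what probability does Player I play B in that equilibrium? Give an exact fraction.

Let r be the probability that Player I plays A. In a completely mixed equilibrium, Player II must be indifferent between A and B.
Player II's expected payoff from A is 12r + 3(1−r); from B it is 3r + 6(1−r).
Setting these equal: 9r + 3 = −3r + 6, so r = 1/4.
Therefore Player I plays B with probability 1 − 1/4 = 3/4.

3/4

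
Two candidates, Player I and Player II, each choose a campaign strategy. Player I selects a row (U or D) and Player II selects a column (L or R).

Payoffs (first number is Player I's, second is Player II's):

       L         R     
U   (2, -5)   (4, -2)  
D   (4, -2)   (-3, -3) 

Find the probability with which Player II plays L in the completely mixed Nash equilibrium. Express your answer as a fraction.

Let q be the probability that Player II plays L. In a completely mixed equilibrium, Player I must be indifferent between U and D.
Player I's expected payoff from U is 2q + 4(1−q); from D it is 4q − 3(1−q).
Setting these equal: −2q + 4 = 7q − 3, so q = 7/9.

7/9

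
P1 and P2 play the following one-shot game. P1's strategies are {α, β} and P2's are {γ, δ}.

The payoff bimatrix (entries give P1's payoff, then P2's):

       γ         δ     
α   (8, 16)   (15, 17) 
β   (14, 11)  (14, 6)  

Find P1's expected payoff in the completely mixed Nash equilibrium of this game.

First find y, the probability P2 plays γ, from P1's indifference between α and β: 8y + 15(1−y) = 14y + 14(1−y), giving y = 1/7.
Since P1 is indifferent in equilibrium, P1's expected payoff equals the payoff from either row against (1/7, 6/7). Using α: 8(1/7) + 15(6/7) = 14.

14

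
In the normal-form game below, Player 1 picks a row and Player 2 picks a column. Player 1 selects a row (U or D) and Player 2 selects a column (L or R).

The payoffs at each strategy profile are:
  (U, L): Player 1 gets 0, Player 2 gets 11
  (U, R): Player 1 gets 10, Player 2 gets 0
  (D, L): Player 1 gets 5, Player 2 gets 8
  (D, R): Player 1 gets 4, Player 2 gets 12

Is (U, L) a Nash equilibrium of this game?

At (U, L), Player 1 earns 0; switching to D would give 5, so Player 1 would deviate.
Player 2 earns 11; switching to R would give 0, so Player 2 has no profitable deviation.
Since at least one player can profitably deviate, this is not a Nash equilibrium.

No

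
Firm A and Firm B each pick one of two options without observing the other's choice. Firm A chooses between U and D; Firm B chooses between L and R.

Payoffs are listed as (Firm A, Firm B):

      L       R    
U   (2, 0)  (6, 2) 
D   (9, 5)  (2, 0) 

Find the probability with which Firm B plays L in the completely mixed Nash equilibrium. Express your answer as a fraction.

Let q be the probability that Firm B plays L. In a completely mixed equilibrium, Firm A must be indifferent between U and D.
Firm A's expected payoff from U is 2q + 6(1−q); from D it is 9q + 2(1−q).
Setting these equal: −4q + 6 = 7q + 2, so q = 4/11.

4/11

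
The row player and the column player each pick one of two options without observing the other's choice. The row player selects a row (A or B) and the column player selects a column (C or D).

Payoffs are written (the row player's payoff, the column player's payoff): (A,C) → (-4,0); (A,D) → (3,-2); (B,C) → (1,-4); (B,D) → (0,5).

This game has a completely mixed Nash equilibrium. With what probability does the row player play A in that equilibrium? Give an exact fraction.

9/11

Let p be the probability that the row player plays A. In a completely mixed equilibrium, the column player must be indifferent between C and D.
The column player's expected payoff from C is −4(1−p); from D it is −2p + 5(1−p).
Setting these equal: 4p − 4 = −7p + 5, so p = 9/11.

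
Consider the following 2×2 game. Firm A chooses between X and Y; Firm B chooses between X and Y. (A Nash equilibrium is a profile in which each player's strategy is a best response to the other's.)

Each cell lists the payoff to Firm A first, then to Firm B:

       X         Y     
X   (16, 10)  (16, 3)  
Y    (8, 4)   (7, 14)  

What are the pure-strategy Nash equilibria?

(X, X)

(X, X): Firm A gets 16 ≥ 8 from Y, and Firm B gets 10 ≥ 3 from Y — Nash equilibrium.
(X, Y): Firm B prefers X (10 > 3) — not an equilibrium.
(Y, X): Firm A prefers X (16 > 8); Firm B prefers Y (14 > 4) — not an equilibrium.
(Y, Y): Firm A prefers X (16 > 7) — not an equilibrium.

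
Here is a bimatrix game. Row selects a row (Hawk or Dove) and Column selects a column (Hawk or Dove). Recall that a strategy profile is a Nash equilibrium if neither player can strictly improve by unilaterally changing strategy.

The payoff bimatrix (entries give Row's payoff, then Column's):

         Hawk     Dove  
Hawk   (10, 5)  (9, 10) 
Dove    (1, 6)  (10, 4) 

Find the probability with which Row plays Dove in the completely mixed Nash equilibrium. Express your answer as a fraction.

5/7

Let x be the probability that Row plays Hawk. In a completely mixed equilibrium, Column must be indifferent between Hawk and Dove.
Column's expected payoff from Hawk is 5x + 6(1−x); from Dove it is 10x + 4(1−x).
Setting these equal: −x + 6 = 6x + 4, so x = 2/7.
Therefore Row plays Dove with probability 1 − 2/7 = 5/7.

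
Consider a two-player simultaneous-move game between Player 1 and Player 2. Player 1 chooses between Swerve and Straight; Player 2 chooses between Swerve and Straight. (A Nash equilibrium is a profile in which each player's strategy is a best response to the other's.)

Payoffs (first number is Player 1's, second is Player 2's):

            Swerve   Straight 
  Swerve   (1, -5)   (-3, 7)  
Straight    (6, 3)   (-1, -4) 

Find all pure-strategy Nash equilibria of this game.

(Straight, Swerve)

(Swerve, Swerve): Player 1 prefers Straight (6 > 1); Player 2 prefers Straight (7 > -5) — not an equilibrium.
(Swerve, Straight): Player 1 prefers Straight (-1 > -3) — not an equilibrium.
(Straight, Swerve): Player 1 gets 6 ≥ 1 from Swerve, and Player 2 gets 3 ≥ -4 from Straight — Nash equilibrium.
(Straight, Straight): Player 2 prefers Swerve (3 > -4) — not an equilibrium.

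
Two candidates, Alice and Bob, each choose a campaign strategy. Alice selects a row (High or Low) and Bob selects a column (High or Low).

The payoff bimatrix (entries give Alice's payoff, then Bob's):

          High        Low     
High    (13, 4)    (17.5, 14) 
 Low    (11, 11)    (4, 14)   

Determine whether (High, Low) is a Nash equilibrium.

Yes

At (High, Low), Alice earns 17.5; switching to Low would give 4, so Alice has no profitable deviation.
Bob earns 14; switching to High would give 4, so Bob has no profitable deviation.
Neither player can gain by a unilateral deviation, so this profile is a Nash equilibrium.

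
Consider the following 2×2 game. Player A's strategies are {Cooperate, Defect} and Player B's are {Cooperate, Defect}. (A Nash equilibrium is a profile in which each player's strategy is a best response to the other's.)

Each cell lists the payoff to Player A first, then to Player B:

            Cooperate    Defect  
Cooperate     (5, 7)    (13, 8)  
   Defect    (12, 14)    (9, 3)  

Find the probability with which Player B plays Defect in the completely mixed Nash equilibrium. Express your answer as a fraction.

7/11

Let q be the probability that Player B plays Cooperate. In a completely mixed equilibrium, Player A must be indifferent between Cooperate and Defect.
Player A's expected payoff from Cooperate is 5q + 13(1−q); from Defect it is 12q + 9(1−q).
Setting these equal: −8q + 13 = 3q + 9, so q = 4/11.
Therefore Player B plays Defect with probability 1 − 4/11 = 7/11.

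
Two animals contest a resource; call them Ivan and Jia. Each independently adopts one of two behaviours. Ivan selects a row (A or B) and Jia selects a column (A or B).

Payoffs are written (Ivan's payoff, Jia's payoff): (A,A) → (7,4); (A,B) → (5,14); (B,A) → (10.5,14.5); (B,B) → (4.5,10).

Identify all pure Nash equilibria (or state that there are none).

(A, B) and (B, A)

(A, A): Ivan prefers B (10.5 > 7); Jia prefers B (14 > 4) — not an equilibrium.
(A, B): Ivan gets 5 ≥ 4.5 from B, and Jia gets 14 ≥ 4 from A — Nash equilibrium.
(B, A): Ivan gets 10.5 ≥ 7 from A, and Jia gets 14.5 ≥ 10 from B — Nash equilibrium.
(B, B): Ivan prefers A (5 > 4.5); Jia prefers A (14.5 > 10) — not an equilibrium.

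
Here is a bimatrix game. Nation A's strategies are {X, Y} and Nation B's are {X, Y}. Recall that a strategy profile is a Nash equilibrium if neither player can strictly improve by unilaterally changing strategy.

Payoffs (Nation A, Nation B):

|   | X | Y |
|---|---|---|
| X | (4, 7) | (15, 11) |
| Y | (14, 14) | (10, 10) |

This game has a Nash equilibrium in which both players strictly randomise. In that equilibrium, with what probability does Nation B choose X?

1/3

Let q be the probability that Nation B plays X. In a completely mixed equilibrium, Nation A must be indifferent between X and Y.
Nation A's expected payoff from X is 4q + 15(1−q); from Y it is 14q + 10(1−q).
Setting these equal: −11q + 15 = 4q + 10, so q = 1/3.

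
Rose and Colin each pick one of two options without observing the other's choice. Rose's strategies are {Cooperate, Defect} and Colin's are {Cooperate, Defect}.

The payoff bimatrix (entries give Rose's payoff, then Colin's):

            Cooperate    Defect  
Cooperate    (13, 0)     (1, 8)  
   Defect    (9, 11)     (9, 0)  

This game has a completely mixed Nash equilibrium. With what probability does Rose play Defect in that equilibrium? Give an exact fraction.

8/19

Let x be the probability that Rose plays Cooperate. In a completely mixed equilibrium, Colin must be indifferent between Cooperate and Defect.
Colin's expected payoff from Cooperate is 11(1−x); from Defect it is 8x.
Setting these equal: −11x + 11 = 8x, so x = 11/19.
Therefore Rose plays Defect with probability 1 − 11/19 = 8/19.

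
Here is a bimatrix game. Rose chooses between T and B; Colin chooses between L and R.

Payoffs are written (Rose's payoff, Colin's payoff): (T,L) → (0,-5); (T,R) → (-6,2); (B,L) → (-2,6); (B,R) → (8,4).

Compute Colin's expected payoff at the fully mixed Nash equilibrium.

First find x, the probability Rose plays T, from Colin's indifference between L and R: −5x + 6(1−x) = 2x + 4(1−x), giving x = 2/9.
Since Colin is indifferent in equilibrium, Colin's expected payoff equals the payoff from either column against (2/9, 7/9). Using L: −5(2/9) + 6(7/9) = 32/9.

32/9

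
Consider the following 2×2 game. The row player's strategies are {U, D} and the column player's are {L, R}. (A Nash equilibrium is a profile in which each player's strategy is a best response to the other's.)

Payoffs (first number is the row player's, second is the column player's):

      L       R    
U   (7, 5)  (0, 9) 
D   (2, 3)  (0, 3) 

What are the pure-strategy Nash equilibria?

(U, L): the column player prefers R (9 > 5) — not an equilibrium.
(U, R): the row player gets 0 ≥ 0 from D, and the column player gets 9 ≥ 5 from L — Nash equilibrium.
(D, L): the row player prefers U (7 > 2) — not an equilibrium.
(D, R): the row player gets 0 ≥ 0 from U, and the column player gets 3 ≥ 3 from L — Nash equilibrium.

(U, R) and (D, R)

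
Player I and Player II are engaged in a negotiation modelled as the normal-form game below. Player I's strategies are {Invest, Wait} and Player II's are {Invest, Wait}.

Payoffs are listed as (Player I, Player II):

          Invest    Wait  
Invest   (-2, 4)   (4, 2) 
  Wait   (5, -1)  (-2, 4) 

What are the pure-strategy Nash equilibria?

(Invest, Invest): Player I prefers Wait (5 > -2) — not an equilibrium.
(Invest, Wait): Player II prefers Invest (4 > 2) — not an equilibrium.
(Wait, Invest): Player II prefers Wait (4 > -1) — not an equilibrium.
(Wait, Wait): Player I prefers Invest (4 > -2) — not an equilibrium.

none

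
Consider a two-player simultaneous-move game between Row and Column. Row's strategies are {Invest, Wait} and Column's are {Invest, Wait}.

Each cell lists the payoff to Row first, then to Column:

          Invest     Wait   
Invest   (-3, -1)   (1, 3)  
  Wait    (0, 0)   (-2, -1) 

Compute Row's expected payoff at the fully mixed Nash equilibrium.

First find q, the probability Column plays Invest, from Row's indifference between Invest and Wait: −3q + (1−q) = −2(1−q), giving q = 1/2.
Since Row is indifferent in equilibrium, Row's expected payoff equals the payoff from either row against (1/2, 1/2). Using Invest: −3(1/2) + (1/2) = -1.

-1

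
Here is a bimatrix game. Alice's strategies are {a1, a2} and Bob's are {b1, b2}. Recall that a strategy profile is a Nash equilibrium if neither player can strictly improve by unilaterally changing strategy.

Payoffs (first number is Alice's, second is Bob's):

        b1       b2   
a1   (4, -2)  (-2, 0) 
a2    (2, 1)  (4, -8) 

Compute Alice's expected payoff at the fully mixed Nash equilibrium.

5/2

First find y, the probability Bob plays b1, from Alice's indifference between a1 and a2: 4y − 2(1−y) = 2y + 4(1−y), giving y = 3/4.
Since Alice is indifferent in equilibrium, Alice's expected payoff equals the payoff from either row against (3/4, 1/4). Using a1: 4(3/4) − 2(1/4) = 5/2.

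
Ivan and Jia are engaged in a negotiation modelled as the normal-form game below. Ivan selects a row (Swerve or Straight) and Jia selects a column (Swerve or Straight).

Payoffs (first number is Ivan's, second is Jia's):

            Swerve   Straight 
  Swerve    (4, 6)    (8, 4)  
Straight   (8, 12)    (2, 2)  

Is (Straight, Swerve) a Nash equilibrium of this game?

Yes

At (Straight, Swerve), Ivan earns 8; switching to Swerve would give 4, so Ivan has no profitable deviation.
Jia earns 12; switching to Straight would give 2, so Jia has no profitable deviation.
Neither player can gain by a unilateral deviation, so this profile is a Nash equilibrium.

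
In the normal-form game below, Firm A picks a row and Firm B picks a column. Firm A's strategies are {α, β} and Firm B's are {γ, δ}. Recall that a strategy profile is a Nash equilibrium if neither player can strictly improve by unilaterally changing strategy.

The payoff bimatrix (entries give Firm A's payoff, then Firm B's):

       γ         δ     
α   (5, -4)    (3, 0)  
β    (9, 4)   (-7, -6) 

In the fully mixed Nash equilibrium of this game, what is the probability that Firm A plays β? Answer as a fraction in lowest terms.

2/7

Let p be the probability that Firm A plays α. In a completely mixed equilibrium, Firm B must be indifferent between γ and δ.
Firm B's expected payoff from γ is −4p + 4(1−p); from δ it is −6(1−p).
Setting these equal: −8p + 4 = 6p − 6, so p = 5/7.
Therefore Firm A plays β with probability 1 − 5/7 = 2/7.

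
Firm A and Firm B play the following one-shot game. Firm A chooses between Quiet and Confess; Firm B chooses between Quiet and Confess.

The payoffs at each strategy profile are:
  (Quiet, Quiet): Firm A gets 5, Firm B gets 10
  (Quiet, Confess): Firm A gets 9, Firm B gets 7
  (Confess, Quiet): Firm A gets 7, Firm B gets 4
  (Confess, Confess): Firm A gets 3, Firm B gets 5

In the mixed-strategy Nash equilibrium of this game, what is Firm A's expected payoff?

First find q, the probability Firm B plays Quiet, from Firm A's indifference between Quiet and Confess: 5q + 9(1−q) = 7q + 3(1−q), giving q = 3/4.
Since Firm A is indifferent in equilibrium, Firm A's expected payoff equals the payoff from either row against (3/4, 1/4). Using Quiet: 5(3/4) + 9(1/4) = 6.

6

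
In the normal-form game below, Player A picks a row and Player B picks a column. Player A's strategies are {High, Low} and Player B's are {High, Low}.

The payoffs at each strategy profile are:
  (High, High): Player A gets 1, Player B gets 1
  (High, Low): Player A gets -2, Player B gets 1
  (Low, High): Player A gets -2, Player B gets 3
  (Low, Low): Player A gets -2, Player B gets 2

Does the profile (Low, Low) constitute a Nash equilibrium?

No

At (Low, Low), Player A earns -2; switching to High would give -2, so Player A has no profitable deviation.
Player B earns 2; switching to High would give 3, so Player B would deviate.
Since at least one player can profitably deviate, this is not a Nash equilibrium.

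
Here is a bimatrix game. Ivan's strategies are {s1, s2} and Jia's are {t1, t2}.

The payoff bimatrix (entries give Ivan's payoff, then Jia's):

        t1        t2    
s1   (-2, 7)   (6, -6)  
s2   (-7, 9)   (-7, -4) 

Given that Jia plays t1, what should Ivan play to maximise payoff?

Against t1, Ivan earns -2 from s1 and -7 from s2.
So s1 is the best response.

s1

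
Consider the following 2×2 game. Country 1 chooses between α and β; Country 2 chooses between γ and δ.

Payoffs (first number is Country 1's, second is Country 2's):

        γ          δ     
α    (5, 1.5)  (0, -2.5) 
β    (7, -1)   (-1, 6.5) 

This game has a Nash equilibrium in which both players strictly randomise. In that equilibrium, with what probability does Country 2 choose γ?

1/3

Let q be the probability that Country 2 plays γ. In a completely mixed equilibrium, Country 1 must be indifferent between α and β.
Country 1's expected payoff from α is 5q; from β it is 7q − (1−q).
Setting these equal: 5q = 8q − 1, so q = 1/3.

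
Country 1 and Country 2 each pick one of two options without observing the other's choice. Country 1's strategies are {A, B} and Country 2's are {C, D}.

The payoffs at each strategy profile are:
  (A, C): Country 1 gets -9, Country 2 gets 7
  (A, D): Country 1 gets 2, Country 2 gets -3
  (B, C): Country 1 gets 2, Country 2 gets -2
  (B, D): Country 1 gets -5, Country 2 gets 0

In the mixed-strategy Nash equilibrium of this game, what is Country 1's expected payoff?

-41/18

First find q, the probability Country 2 plays C, from Country 1's indifference between A and B: −9q + 2(1−q) = 2q − 5(1−q), giving q = 7/18.
Since Country 1 is indifferent in equilibrium, Country 1's expected payoff equals the payoff from either row against (7/18, 11/18). Using A: −9(7/18) + 2(11/18) = -41/18.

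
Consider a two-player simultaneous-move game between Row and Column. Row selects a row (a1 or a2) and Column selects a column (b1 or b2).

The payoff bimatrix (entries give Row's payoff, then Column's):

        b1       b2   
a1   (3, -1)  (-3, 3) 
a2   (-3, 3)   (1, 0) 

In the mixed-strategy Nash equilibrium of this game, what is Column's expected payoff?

9/7

First find x, the probability Row plays a1, from Column's indifference between b1 and b2: −x + 3(1−x) = 3x, giving x = 3/7.
Since Column is indifferent in equilibrium, Column's expected payoff equals the payoff from either column against (3/7, 4/7). Using b1: −(3/7) + 3(4/7) = 9/7.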